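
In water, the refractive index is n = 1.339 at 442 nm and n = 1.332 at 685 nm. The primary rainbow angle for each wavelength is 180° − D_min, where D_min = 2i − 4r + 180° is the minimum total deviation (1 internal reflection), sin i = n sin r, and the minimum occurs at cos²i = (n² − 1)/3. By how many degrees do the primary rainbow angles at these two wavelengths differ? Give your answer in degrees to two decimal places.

1.01°

At 442 nm (n = 1.339): cos²i = 0.26431 → i = 59.062°, r = 39.834°, D_min = 138.786°, rainbow angle = 41.214°.
At 685 nm (n = 1.332): cos²i = 0.25807 → i = 59.469°, r = 40.290°, D_min = 137.776°, rainbow angle = 42.224°.
Angular width = |41.214° − 42.224°| = 1.010°.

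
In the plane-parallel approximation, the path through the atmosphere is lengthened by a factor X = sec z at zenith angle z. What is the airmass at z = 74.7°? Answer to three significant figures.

3.79

X = sec z = 1/cos 74.7° = 1/0.2639 = 3.7897.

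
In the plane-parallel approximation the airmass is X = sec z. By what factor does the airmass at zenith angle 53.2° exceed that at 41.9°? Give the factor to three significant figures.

1.24

X(53.2°)/X(41.9°) = sec 53.2° / sec 41.9° = cos 41.9° / cos 53.2° = 0.7443/0.5990 = 1.2425.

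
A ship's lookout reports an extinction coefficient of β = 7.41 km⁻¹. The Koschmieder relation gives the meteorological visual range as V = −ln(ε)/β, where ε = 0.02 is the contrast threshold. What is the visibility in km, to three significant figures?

0.528 km

V = −ln(0.02) / 7.41 = 3.912 / 7.41 = 0.5279 km.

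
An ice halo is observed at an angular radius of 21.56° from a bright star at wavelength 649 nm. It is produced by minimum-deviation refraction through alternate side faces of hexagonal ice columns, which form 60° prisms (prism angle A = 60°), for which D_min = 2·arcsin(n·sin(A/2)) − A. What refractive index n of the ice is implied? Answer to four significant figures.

Rearranging: n = sin((D_min + A)/2) / sin(A/2).
(D_min + A)/2 = (21.56° + 60°)/2 = 40.780°.
n = sin 40.780° / sin 30° = 0.6532 / 0.5000 = 1.3063.

1.306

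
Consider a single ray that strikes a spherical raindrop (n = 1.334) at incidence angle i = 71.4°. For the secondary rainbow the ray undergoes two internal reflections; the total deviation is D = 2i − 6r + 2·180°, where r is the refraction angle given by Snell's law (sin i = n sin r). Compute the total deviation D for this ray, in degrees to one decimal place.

231.2°

sin r = sin 71.4° / 1.334 = 0.9478/1.334 = 0.7105; r = 45.27°.
D = 2·71.4° − 6·45.27° + 2·180° = 142.80° − 271.64° + 360° = 231.16°.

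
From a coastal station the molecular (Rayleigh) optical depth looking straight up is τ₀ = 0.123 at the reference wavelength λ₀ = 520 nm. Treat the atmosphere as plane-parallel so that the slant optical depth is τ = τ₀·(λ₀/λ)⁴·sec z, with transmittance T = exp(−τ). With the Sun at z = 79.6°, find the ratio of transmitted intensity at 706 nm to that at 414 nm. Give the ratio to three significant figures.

Airmass: sec 79.6° = 5.5396.
τ(706 nm) = 0.123 × (520/706)⁴ × 5.5396 = 0.123 × 0.2943 × 5.5396 = 0.2005.
τ(414 nm) = 0.123 × (520/414)⁴ × 5.5396 = 0.123 × 2.4889 × 5.5396 = 1.6959.
T(706)/T(414) = exp(τ_B − τ_A) = exp(1.4953) = 4.4609.

4.46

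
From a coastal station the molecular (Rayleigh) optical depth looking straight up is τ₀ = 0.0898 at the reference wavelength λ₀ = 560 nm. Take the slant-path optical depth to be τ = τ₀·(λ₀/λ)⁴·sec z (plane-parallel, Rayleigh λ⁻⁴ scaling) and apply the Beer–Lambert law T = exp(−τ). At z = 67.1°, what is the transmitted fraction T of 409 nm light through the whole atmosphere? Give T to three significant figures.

sec 67.1° = 2.5699.
τ = 0.0898 × (560/409)⁴ × 2.5699 = 0.0898 × 3.5145 × 2.5699 = 0.8110.
T = exp(−0.8110) = 0.4444.

0.444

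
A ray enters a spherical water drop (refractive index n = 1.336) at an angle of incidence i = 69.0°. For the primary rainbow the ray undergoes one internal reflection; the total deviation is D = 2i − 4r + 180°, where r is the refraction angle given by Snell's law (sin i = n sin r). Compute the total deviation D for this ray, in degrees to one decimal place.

sin r = sin 69.0° / 1.336 = 0.9336/1.336 = 0.6988; r = 44.33°.
D = 2·69.0° − 4·44.33° + 180° = 138.00° − 177.32° + 180° = 140.68°.

140.7°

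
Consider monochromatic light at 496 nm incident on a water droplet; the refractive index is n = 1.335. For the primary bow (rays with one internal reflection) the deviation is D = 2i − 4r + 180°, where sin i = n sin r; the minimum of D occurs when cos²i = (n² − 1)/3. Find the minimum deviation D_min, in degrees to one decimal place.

cos²i = (1.78222 − 1)/3 = 0.26074; i = arccos(0.51063) = 59.294°.
sin r = sin 59.294°/1.335 = 0.64405; r = 40.094°.
D_min = 2·59.294° − 4·40.094° + 180° = 138.212°.

138.2°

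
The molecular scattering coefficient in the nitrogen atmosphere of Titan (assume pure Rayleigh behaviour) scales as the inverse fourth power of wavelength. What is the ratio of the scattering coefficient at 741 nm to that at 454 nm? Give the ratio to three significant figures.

Rayleigh scattering ∝ λ⁻⁴, so the ratio of coefficients is the inverse fourth power of the wavelength ratio.
σ(741)/σ(454) = (454/741)⁴ = (0.6127)⁴ = 0.1409.

0.141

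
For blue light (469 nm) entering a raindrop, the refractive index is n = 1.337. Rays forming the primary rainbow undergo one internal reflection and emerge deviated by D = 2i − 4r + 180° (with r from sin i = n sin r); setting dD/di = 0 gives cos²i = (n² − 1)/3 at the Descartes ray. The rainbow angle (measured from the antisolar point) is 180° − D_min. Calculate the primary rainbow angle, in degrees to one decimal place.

41.5°

cos²i = (1.78757 − 1)/3 = 0.26252; i = arccos(0.51237) = 59.178°.
sin r = sin 59.178°/1.337 = 0.64231; r = 39.964°.
D_min = 2·59.178° − 4·39.964° + 180° = 138.500°.
Rainbow angle = 180° − D_min = 41.500°.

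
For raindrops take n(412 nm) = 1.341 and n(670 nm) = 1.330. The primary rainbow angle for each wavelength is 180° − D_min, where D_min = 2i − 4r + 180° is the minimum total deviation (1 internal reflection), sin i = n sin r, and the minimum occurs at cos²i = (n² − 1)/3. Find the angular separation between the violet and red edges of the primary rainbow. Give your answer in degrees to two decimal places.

1.59°

At 412 nm (n = 1.341): cos²i = 0.26609 → i = 58.946°, r = 39.705°, D_min = 139.071°, rainbow angle = 40.929°.
At 670 nm (n = 1.330): cos²i = 0.25630 → i = 59.585°, r = 40.422°, D_min = 137.484°, rainbow angle = 42.516°.
Angular width = |40.929° − 42.516°| = 1.588°.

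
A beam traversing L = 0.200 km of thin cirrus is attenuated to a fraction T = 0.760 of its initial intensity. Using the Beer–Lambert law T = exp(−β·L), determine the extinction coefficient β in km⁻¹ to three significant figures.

Beer–Lambert: T = exp(−βL) ⇒ β = −ln(T)/L = −ln(0.760)/0.200 = 0.2744/0.200 = 1.372 km⁻¹.

1.37 km⁻¹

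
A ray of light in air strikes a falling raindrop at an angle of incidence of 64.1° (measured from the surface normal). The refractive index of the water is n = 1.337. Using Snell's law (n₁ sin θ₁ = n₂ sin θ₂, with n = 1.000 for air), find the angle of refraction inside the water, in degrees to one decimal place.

42.3°

Snell: sin θ_r = sin θ_i / n = sin 64.1° / 1.337 = 0.8996 / 1.337 = 0.6728.
θ_r = arcsin(0.6728) = 42.28°.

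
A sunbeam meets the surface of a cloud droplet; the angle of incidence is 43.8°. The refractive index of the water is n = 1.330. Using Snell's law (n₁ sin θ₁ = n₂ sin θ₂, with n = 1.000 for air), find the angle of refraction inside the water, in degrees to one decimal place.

31.4°

Snell: sin θ_r = sin θ_i / n = sin 43.8° / 1.330 = 0.6921 / 1.330 = 0.5204.
θ_r = arcsin(0.5204) = 31.36°.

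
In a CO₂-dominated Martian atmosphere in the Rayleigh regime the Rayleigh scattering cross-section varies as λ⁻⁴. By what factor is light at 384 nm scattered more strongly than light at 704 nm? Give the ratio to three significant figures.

11.3

Rayleigh scattering ∝ λ⁻⁴, so the ratio of coefficients is the inverse fourth power of the wavelength ratio.
σ(384)/σ(704) = (704/384)⁴ = (1.8333)⁴ = 11.3.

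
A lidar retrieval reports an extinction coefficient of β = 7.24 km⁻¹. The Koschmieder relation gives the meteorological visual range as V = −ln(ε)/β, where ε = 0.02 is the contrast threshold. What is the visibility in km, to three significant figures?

0.540 km

V = −ln(0.02) / 7.24 = 3.912 / 7.24 = 0.5403 km.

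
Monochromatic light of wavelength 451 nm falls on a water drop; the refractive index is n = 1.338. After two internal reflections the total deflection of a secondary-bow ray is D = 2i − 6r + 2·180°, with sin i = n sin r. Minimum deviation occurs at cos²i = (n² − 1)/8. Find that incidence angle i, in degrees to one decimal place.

71.7°

cos²i = (1.338² − 1)/8 = (1.79024 − 1)/8 = 0.09878.
cos i = 0.31429, so i = 71.682°.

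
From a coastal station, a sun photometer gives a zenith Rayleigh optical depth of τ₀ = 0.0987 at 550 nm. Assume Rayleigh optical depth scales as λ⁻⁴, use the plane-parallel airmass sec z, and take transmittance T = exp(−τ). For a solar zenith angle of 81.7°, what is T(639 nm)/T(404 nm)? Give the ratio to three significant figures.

7.19

Airmass: sec 81.7° = 6.9273.
τ(639 nm) = 0.0987 × (550/639)⁴ × 6.9273 = 0.0987 × 0.5488 × 6.9273 = 0.3753.
τ(404 nm) = 0.0987 × (550/404)⁴ × 6.9273 = 0.0987 × 3.4350 × 6.9273 = 2.3486.
T(639)/T(404) = exp(τ_B − τ_A) = exp(1.9733) = 7.1946.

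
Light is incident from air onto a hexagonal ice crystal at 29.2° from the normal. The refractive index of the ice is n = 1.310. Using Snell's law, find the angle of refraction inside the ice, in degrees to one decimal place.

Snell: sin θ_r = sin θ_i / n = sin 29.2° / 1.310 = 0.4879 / 1.310 = 0.3724.
θ_r = arcsin(0.3724) = 21.86°.

21.9°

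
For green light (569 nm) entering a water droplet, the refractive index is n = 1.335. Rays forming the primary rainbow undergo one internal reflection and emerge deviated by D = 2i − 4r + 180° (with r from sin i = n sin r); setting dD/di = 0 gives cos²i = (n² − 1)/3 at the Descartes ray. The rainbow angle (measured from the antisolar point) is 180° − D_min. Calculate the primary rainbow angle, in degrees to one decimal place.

cos²i = (1.78222 − 1)/3 = 0.26074; i = arccos(0.51063) = 59.294°.
sin r = sin 59.294°/1.335 = 0.64405; r = 40.094°.
D_min = 2·59.294° − 4·40.094° + 180° = 138.212°.
Rainbow angle = 180° − D_min = 41.788°.

41.8°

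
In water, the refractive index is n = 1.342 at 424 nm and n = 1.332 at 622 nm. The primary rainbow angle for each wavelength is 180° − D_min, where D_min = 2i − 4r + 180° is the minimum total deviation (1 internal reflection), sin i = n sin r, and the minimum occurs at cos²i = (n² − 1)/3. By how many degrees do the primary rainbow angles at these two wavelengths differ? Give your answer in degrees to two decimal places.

1.44°

At 424 nm (n = 1.342): cos²i = 0.26699 → i = 58.888°, r = 39.641°, D_min = 139.213°, rainbow angle = 40.787°.
At 622 nm (n = 1.332): cos²i = 0.25807 → i = 59.469°, r = 40.290°, D_min = 137.776°, rainbow angle = 42.224°.
Angular width = |40.787° − 42.224°| = 1.437°.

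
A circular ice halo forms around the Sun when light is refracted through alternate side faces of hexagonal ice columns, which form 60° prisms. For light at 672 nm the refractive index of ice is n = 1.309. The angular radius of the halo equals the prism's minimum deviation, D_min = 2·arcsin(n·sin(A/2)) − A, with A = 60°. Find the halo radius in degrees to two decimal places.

n·sin(A/2) = 1.309 × sin 30° = 1.309 × 0.5000 = 0.6545.
D_min = 2·arcsin(0.6545) − 60° = 2 × 40.882° − 60° = 21.763°.

21.76°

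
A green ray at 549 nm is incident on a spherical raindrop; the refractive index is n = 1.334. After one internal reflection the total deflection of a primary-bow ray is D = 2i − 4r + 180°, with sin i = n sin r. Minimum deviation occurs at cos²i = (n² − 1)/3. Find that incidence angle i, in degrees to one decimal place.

59.4°

cos²i = (1.334² − 1)/3 = (1.77956 − 1)/3 = 0.25985.
cos i = 0.50976, so i = 59.352°.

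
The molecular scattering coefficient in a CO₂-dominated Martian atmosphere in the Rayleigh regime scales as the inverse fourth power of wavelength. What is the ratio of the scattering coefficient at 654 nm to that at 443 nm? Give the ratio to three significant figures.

0.211

Rayleigh scattering ∝ λ⁻⁴, so the ratio of coefficients is the inverse fourth power of the wavelength ratio.
σ(654)/σ(443) = (443/654)⁴ = (0.6774)⁴ = 0.2105.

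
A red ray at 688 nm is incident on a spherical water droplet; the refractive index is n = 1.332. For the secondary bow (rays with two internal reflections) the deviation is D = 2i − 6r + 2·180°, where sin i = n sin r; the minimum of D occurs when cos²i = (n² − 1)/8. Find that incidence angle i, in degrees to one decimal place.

71.9°

cos²i = (1.332² − 1)/8 = (1.77422 − 1)/8 = 0.09678.
cos i = 0.31109, so i = 71.875°.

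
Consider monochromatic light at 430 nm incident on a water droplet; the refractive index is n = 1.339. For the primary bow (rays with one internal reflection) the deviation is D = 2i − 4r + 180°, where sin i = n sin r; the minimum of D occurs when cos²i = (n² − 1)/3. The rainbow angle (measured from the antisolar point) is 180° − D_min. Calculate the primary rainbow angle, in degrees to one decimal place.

cos²i = (1.79292 − 1)/3 = 0.26431; i = arccos(0.51411) = 59.062°.
sin r = sin 59.062°/1.339 = 0.64057; r = 39.834°.
D_min = 2·59.062° − 4·39.834° + 180° = 138.786°.
Rainbow angle = 180° − D_min = 41.214°.

41.2°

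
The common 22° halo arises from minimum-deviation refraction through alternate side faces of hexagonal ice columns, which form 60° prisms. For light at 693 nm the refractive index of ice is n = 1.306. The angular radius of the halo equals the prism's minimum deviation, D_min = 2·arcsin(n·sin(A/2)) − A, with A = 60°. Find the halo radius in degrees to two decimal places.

n·sin(A/2) = 1.306 × sin 30° = 1.306 × 0.5000 = 0.6530.
D_min = 2·arcsin(0.6530) − 60° = 2 × 40.768° − 60° = 21.536°.

21.54°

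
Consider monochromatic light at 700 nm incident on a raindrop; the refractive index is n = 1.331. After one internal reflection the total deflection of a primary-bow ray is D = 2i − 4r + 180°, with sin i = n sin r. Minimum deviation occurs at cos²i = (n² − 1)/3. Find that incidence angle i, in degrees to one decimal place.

cos²i = (1.331² − 1)/3 = (1.77156 − 1)/3 = 0.25719.
cos i = 0.50714, so i = 59.527°.

59.5°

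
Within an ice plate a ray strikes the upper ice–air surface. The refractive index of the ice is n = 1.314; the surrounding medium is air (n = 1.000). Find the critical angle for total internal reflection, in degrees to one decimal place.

sin θ_c = n_air / n = 1.000 / 1.314 = 0.7610.
θ_c = arcsin(0.7610) = 49.56°.

49.6°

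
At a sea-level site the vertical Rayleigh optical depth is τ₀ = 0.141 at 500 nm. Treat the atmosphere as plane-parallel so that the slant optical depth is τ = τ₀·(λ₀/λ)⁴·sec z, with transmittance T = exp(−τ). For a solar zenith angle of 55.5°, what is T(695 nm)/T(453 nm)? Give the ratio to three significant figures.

Airmass: sec 55.5° = 1.7655.
τ(695 nm) = 0.141 × (500/695)⁴ × 1.7655 = 0.141 × 0.2679 × 1.7655 = 0.0667.
τ(453 nm) = 0.141 × (500/453)⁴ × 1.7655 = 0.141 × 1.4842 × 1.7655 = 0.3695.
T(695)/T(453) = exp(τ_B − τ_A) = exp(0.3028) = 1.3536.

1.35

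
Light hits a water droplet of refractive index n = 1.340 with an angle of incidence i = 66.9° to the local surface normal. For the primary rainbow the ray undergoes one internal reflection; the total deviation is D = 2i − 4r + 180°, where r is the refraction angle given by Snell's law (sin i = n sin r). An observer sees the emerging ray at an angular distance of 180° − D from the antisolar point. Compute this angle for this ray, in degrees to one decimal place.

39.6°

sin r = sin 66.9° / 1.340 = 0.9198/1.340 = 0.6864; r = 43.35°.
D = 2·66.9° − 4·43.35° + 180° = 133.80° − 173.39° + 180° = 140.41°.
Angle from antisolar point = 180° − D = 39.59°.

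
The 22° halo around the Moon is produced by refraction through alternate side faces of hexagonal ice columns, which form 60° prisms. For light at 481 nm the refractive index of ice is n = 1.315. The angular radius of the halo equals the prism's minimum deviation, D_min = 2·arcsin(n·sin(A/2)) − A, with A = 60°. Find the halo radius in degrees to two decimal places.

n·sin(A/2) = 1.315 × sin 30° = 1.315 × 0.5000 = 0.6575.
D_min = 2·arcsin(0.6575) − 60° = 2 × 41.109° − 60° = 22.219°.

22.22°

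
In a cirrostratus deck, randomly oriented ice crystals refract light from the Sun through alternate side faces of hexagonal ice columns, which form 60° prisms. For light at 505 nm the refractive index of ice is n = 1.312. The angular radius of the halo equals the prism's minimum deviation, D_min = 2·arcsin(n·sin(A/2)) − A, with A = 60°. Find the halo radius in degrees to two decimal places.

n·sin(A/2) = 1.312 × sin 30° = 1.312 × 0.5000 = 0.6560.
D_min = 2·arcsin(0.6560) − 60° = 2 × 40.996° − 60° = 21.991°.

21.99°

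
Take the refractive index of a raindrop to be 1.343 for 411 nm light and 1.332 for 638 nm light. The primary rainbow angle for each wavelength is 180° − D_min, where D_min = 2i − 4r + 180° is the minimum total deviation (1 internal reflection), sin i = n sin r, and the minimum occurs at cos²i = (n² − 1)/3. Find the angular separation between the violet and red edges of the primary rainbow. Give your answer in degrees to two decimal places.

At 411 nm (n = 1.343): cos²i = 0.26788 → i = 58.830°, r = 39.577°, D_min = 139.354°, rainbow angle = 40.646°.
At 638 nm (n = 1.332): cos²i = 0.25807 → i = 59.469°, r = 40.290°, D_min = 137.776°, rainbow angle = 42.224°.
Angular width = |40.646° − 42.224°| = 1.578°.

1.58°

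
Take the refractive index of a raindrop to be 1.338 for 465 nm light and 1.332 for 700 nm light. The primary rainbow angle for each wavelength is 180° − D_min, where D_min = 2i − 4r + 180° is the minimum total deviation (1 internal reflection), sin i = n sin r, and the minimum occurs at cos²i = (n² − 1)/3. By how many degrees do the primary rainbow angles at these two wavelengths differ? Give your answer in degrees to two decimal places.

At 465 nm (n = 1.338): cos²i = 0.26341 → i = 59.120°, r = 39.899°, D_min = 138.643°, rainbow angle = 41.357°.
At 700 nm (n = 1.332): cos²i = 0.25807 → i = 59.469°, r = 40.290°, D_min = 137.776°, rainbow angle = 42.224°.
Angular width = |41.357° − 42.224°| = 0.867°.

0.87°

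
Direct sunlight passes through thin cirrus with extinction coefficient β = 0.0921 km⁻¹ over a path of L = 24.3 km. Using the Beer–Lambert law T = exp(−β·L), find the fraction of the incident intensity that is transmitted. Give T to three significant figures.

τ = β·L = 0.0921 × 24.3 = 2.2380.
T = exp(−2.2380) = 0.1067.

0.107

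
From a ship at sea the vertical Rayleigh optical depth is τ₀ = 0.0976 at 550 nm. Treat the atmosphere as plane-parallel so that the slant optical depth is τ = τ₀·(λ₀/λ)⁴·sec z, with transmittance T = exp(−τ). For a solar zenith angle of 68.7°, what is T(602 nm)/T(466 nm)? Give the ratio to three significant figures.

1.40

Airmass: sec 68.7° = 2.7529.
τ(602 nm) = 0.0976 × (550/602)⁴ × 2.7529 = 0.0976 × 0.6967 × 2.7529 = 0.1872.
τ(466 nm) = 0.0976 × (550/466)⁴ × 2.7529 = 0.0976 × 1.9405 × 2.7529 = 0.5214.
T(602)/T(466) = exp(τ_B − τ_A) = exp(0.3342) = 1.3968.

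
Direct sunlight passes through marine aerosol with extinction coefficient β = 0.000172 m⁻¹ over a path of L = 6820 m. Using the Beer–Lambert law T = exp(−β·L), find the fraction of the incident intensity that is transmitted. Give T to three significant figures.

0.309

τ = β·L = 0.000172 × 6820 = 1.1730.
T = exp(−1.1730) = 0.3094.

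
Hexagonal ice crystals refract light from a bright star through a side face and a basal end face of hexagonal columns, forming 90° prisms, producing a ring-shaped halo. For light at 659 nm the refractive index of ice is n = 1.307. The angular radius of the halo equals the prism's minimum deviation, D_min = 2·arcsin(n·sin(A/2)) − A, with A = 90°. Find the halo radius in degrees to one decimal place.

n·sin(A/2) = 1.307 × sin 45° = 1.307 × 0.7071 = 0.9242.
D_min = 2·arcsin(0.9242) − 90° = 2 × 67.546° − 90° = 45.093°.

45.1°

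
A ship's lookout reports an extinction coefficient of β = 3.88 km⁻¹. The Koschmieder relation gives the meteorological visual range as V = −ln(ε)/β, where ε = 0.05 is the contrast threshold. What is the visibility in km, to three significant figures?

0.772 km

V = −ln(0.05) / 3.88 = 2.996 / 3.88 = 0.7721 km.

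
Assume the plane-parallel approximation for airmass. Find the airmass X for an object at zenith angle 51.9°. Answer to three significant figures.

1.62

X = sec z = 1/cos 51.9° = 1/0.6170 = 1.6207.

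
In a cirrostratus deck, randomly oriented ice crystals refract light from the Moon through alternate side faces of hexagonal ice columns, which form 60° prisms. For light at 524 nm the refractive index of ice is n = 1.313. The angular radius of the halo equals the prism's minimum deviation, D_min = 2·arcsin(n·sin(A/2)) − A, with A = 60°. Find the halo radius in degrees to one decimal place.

n·sin(A/2) = 1.313 × sin 30° = 1.313 × 0.5000 = 0.6565.
D_min = 2·arcsin(0.6565) − 60° = 2 × 41.033° − 60° = 22.067°.

22.1°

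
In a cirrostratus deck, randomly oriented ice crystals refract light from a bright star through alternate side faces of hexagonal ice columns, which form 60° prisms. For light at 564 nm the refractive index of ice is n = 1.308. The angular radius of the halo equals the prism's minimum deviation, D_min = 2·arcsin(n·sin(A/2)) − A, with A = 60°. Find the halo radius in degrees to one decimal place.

n·sin(A/2) = 1.308 × sin 30° = 1.308 × 0.5000 = 0.6540.
D_min = 2·arcsin(0.6540) − 60° = 2 × 40.844° − 60° = 21.688°.

21.7°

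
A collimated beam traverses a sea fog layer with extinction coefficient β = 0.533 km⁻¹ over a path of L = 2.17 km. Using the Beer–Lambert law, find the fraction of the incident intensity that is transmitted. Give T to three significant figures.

τ = β·L = 0.533 × 2.17 = 1.1566.
T = exp(−1.1566) = 0.3146.

0.315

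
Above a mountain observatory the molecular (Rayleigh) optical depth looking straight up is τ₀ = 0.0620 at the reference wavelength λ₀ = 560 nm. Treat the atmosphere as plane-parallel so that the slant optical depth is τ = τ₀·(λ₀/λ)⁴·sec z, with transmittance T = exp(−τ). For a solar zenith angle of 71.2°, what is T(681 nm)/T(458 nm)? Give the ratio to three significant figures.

1.41

Airmass: sec 71.2° = 3.1030.
τ(681 nm) = 0.0620 × (560/681)⁴ × 3.1030 = 0.0620 × 0.4573 × 3.1030 = 0.0880.
τ(458 nm) = 0.0620 × (560/458)⁴ × 3.1030 = 0.0620 × 2.2351 × 3.1030 = 0.4300.
T(681)/T(458) = exp(τ_B − τ_A) = exp(0.3420) = 1.4078.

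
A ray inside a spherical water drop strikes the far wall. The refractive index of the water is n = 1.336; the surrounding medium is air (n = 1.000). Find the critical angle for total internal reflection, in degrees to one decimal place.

sin θ_c = n_air / n = 1.000 / 1.336 = 0.7485.
θ_c = arcsin(0.7485) = 48.46°.

48.5°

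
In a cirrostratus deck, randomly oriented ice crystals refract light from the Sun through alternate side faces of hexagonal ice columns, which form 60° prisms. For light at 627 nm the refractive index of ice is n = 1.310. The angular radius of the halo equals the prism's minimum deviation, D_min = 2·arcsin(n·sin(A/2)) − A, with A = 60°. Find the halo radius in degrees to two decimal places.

21.84°

n·sin(A/2) = 1.310 × sin 30° = 1.310 × 0.5000 = 0.6550.
D_min = 2·arcsin(0.6550) − 60° = 2 × 40.920° − 60° = 21.839°.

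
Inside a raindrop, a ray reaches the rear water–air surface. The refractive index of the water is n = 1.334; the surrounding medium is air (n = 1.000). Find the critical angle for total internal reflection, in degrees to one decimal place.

48.6°

sin θ_c = n_air / n = 1.000 / 1.334 = 0.7496.
θ_c = arcsin(0.7496) = 48.56°.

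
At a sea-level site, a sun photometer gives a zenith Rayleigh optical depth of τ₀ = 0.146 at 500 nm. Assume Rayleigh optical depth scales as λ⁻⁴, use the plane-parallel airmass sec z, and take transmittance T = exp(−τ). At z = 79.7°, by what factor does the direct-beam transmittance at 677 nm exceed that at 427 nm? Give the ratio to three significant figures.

3.64

Airmass: sec 79.7° = 5.5928.
τ(677 nm) = 0.146 × (500/677)⁴ × 5.5928 = 0.146 × 0.2975 × 5.5928 = 0.2429.
τ(427 nm) = 0.146 × (500/427)⁴ × 5.5928 = 0.146 × 1.8800 × 5.5928 = 1.5351.
T(677)/T(427) = exp(τ_B − τ_A) = exp(1.2922) = 3.6408.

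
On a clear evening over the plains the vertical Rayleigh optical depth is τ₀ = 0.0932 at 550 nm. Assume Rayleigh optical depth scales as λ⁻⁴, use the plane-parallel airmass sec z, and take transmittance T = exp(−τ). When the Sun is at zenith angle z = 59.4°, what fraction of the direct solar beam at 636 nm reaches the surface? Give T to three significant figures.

0.903

sec 59.4° = 1.9645.
τ = 0.0932 × (550/636)⁴ × 1.9645 = 0.0932 × 0.5593 × 1.9645 = 0.1024.
T = exp(−0.1024) = 0.9027.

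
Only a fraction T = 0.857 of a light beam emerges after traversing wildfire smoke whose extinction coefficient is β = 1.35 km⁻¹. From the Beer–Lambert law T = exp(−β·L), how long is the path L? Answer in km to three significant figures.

0.114 km

Beer–Lambert: T = exp(−βL) ⇒ L = −ln(T)/β = −ln(0.857)/1.35 = 0.1543/1.35 = 0.1143 km.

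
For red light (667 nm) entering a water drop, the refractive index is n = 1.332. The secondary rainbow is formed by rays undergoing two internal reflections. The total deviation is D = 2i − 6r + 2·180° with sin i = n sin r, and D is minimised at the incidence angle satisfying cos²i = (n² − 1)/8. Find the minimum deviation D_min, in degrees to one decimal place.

cos²i = (1.77422 − 1)/8 = 0.09678; i = arccos(0.31109) = 71.875°.
sin r = sin 71.875°/1.332 = 0.71350; r = 45.520°.
D_min = 2·71.875° − 6·45.520° + 360° = 230.628°.

230.6°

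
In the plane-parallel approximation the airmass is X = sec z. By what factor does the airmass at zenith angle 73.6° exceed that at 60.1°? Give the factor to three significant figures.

1.77

X(73.6°)/X(60.1°) = sec 73.6° / sec 60.1° = cos 60.1° / cos 73.6° = 0.4985/0.2823 = 1.7655.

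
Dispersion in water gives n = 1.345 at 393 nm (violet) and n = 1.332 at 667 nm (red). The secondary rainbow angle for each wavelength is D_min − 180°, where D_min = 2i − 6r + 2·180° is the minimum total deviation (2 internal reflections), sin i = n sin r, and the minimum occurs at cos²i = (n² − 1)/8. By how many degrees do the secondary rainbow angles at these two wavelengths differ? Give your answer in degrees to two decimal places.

3.36°

At 393 nm (n = 1.345): cos²i = 0.10113 → i = 71.458°, r = 44.821°, D_min = 233.987°, rainbow angle = 53.987°.
At 667 nm (n = 1.332): cos²i = 0.09678 → i = 71.875°, r = 45.520°, D_min = 230.628°, rainbow angle = 50.628°.
Angular width = |53.987° − 50.628°| = 3.359°.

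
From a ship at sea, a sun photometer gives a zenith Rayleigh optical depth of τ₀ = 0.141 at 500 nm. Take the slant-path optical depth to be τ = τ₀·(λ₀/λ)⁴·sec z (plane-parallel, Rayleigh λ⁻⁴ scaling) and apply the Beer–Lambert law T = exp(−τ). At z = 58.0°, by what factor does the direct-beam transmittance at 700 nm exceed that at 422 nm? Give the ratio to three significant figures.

1.58

Airmass: sec 58.0° = 1.8871.
τ(700 nm) = 0.141 × (500/700)⁴ × 1.8871 = 0.141 × 0.2603 × 1.8871 = 0.0693.
τ(422 nm) = 0.141 × (500/422)⁴ × 1.8871 = 0.141 × 1.9707 × 1.8871 = 0.5244.
T(700)/T(422) = exp(τ_B − τ_A) = exp(0.4551) = 1.5763.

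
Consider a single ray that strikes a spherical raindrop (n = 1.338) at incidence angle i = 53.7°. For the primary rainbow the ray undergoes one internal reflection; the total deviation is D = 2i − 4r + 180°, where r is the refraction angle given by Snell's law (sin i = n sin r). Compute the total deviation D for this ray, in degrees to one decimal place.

sin r = sin 53.7° / 1.338 = 0.8059/1.338 = 0.6023; r = 37.04°.
D = 2·53.7° − 4·37.04° + 180° = 107.40° − 148.15° + 180° = 139.25°.

139.2°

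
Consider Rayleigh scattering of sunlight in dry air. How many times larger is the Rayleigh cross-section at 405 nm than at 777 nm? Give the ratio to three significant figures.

13.5

Rayleigh scattering ∝ λ⁻⁴, so the ratio of coefficients is the inverse fourth power of the wavelength ratio.
σ(405)/σ(777) = (777/405)⁴ = (1.9185)⁴ = 13.55.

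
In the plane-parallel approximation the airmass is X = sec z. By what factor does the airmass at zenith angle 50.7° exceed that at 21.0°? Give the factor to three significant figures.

X(50.7°)/X(21.0°) = sec 50.7° / sec 21.0° = cos 21.0° / cos 50.7° = 0.9336/0.6334 = 1.4740.

1.47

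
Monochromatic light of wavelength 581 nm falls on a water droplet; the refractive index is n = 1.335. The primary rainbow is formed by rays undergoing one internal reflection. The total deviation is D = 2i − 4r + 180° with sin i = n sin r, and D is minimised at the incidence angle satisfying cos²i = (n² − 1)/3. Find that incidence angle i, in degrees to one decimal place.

cos²i = (1.335² − 1)/3 = (1.78222 − 1)/3 = 0.26074.
cos i = 0.51063, so i = 59.294°.

59.3°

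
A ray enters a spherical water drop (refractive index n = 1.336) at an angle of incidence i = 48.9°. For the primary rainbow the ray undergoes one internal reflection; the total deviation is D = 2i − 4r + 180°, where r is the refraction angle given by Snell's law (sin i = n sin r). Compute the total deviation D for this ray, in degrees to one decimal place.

sin r = sin 48.9° / 1.336 = 0.7536/1.336 = 0.5640; r = 34.34°.
D = 2·48.9° − 4·34.34° + 180° = 97.80° − 137.34° + 180° = 140.46°.

140.5°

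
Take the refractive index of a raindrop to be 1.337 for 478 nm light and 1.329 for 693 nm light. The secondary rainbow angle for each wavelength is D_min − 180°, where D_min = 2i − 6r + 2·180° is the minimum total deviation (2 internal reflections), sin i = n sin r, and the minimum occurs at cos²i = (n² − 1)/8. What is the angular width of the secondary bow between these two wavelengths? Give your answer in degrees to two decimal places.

2.10°

At 478 nm (n = 1.337): cos²i = 0.09845 → i = 71.714°, r = 45.249°, D_min = 231.934°, rainbow angle = 51.934°.
At 693 nm (n = 1.329): cos²i = 0.09578 → i = 71.972°, r = 45.685°, D_min = 229.837°, rainbow angle = 49.837°.
Angular width = |51.934° − 49.837°| = 2.097°.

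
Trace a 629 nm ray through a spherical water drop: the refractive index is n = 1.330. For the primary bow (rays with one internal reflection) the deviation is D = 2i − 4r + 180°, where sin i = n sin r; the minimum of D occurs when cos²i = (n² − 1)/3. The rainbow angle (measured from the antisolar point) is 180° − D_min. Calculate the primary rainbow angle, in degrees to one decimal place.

42.5°

cos²i = (1.76890 − 1)/3 = 0.25630; i = arccos(0.50626) = 59.585°.
sin r = sin 59.585°/1.330 = 0.64841; r = 40.422°.
D_min = 2·59.585° − 4·40.422° + 180° = 137.484°.
Rainbow angle = 180° − D_min = 42.516°.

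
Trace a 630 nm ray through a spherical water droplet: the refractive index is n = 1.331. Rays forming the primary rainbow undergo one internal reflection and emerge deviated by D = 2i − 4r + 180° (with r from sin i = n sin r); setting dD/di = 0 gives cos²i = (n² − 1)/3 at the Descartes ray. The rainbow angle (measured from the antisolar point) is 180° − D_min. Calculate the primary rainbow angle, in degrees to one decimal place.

cos²i = (1.77156 − 1)/3 = 0.25719; i = arccos(0.50714) = 59.527°.
sin r = sin 59.527°/1.331 = 0.64753; r = 40.356°.
D_min = 2·59.527° − 4·40.356° + 180° = 137.630°.
Rainbow angle = 180° − D_min = 42.370°.

42.4°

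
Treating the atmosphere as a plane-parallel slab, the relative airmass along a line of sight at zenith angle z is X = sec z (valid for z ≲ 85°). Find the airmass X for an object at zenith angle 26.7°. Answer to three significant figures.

1.12

X = sec z = 1/cos 26.7° = 1/0.8934 = 1.1194.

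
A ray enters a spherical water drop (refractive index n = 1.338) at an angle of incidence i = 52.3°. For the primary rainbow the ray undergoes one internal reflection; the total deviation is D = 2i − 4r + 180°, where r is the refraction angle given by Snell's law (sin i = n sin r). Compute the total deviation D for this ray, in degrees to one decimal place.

139.6°

sin r = sin 52.3° / 1.338 = 0.7912/1.338 = 0.5913; r = 36.25°.
D = 2·52.3° − 4·36.25° + 180° = 104.60° − 145.01° + 180° = 139.59°.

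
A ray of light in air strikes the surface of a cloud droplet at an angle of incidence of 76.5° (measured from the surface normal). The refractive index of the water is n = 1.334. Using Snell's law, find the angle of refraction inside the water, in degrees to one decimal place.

Snell: sin θ_r = sin θ_i / n = sin 76.5° / 1.334 = 0.9724 / 1.334 = 0.7289.
θ_r = arcsin(0.7289) = 46.80°.

46.8°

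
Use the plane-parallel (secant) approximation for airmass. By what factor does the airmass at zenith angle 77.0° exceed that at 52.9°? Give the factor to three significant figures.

X(77.0°)/X(52.9°) = sec 77.0° / sec 52.9° = cos 52.9° / cos 77.0° = 0.6032/0.2250 = 2.6815.

2.68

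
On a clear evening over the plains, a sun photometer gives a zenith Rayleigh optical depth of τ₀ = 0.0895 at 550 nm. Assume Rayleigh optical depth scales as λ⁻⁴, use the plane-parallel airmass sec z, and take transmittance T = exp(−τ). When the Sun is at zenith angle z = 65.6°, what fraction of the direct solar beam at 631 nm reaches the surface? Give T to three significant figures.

0.882

sec 65.6° = 2.4207.
τ = 0.0895 × (550/631)⁴ × 2.4207 = 0.0895 × 0.5772 × 2.4207 = 0.1251.
T = exp(−0.1251) = 0.8824.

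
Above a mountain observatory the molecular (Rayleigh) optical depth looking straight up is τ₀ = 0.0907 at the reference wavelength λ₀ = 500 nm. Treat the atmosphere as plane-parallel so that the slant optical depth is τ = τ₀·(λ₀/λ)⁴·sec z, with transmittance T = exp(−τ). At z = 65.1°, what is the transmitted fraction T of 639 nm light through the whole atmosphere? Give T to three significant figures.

0.922

sec 65.1° = 2.3751.
τ = 0.0907 × (500/639)⁴ × 2.3751 = 0.0907 × 0.3749 × 2.3751 = 0.0808.
T = exp(−0.0808) = 0.9224.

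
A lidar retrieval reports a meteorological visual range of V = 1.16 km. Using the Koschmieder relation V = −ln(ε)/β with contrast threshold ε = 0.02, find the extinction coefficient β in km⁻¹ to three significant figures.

β = −ln(0.02) / V = 3.912 / 1.16 = 3.3724 km⁻¹.

3.37 km⁻¹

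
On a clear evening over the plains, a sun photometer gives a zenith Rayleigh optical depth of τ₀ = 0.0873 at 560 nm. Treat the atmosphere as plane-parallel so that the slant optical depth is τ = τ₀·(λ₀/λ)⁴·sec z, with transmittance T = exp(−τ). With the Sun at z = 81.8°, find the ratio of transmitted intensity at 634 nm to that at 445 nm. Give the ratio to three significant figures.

Airmass: sec 81.8° = 7.0112.
τ(634 nm) = 0.0873 × (560/634)⁴ × 7.0112 = 0.0873 × 0.6087 × 7.0112 = 0.3726.
τ(445 nm) = 0.0873 × (560/445)⁴ × 7.0112 = 0.0873 × 2.5079 × 7.0112 = 1.5350.
T(634)/T(445) = exp(τ_B − τ_A) = exp(1.1625) = 3.1978.

3.20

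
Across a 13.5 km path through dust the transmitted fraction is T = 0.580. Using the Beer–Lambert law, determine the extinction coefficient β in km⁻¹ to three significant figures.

0.0404 km⁻¹

Beer–Lambert: T = exp(−βL) ⇒ β = −ln(T)/L = −ln(0.580)/13.5 = 0.5447/13.5 = 0.04035 km⁻¹.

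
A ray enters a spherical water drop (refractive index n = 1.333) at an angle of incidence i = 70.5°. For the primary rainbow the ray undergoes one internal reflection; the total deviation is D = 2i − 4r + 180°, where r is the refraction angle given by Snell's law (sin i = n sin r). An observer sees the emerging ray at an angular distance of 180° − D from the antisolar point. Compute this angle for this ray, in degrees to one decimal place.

39.0°

sin r = sin 70.5° / 1.333 = 0.9426/1.333 = 0.7072; r = 45.00°.
D = 2·70.5° − 4·45.00° + 180° = 141.00° − 180.02° + 180° = 140.98°.
Angle from antisolar point = 180° − D = 39.02°.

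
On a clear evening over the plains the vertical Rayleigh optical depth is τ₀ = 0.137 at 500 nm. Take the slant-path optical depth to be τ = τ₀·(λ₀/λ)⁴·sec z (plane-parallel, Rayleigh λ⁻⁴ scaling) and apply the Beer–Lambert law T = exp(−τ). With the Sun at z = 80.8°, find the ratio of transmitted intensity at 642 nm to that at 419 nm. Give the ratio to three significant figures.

Airmass: sec 80.8° = 6.2546.
τ(642 nm) = 0.137 × (500/642)⁴ × 6.2546 = 0.137 × 0.3679 × 6.2546 = 0.3153.
τ(419 nm) = 0.137 × (500/419)⁴ × 6.2546 = 0.137 × 2.0278 × 6.2546 = 1.7376.
T(642)/T(419) = exp(τ_B − τ_A) = exp(1.4223) = 4.1468.

4.15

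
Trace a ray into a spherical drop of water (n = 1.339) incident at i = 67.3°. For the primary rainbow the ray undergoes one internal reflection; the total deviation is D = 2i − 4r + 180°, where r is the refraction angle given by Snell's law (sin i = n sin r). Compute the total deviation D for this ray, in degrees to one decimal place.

140.4°

sin r = sin 67.3° / 1.339 = 0.9225/1.339 = 0.6890; r = 43.55°.
D = 2·67.3° − 4·43.55° + 180° = 134.60° − 174.20° + 180° = 140.40°.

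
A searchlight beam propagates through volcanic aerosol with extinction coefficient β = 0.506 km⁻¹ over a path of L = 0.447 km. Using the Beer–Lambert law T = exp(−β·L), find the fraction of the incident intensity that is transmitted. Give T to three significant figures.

0.798

τ = β·L = 0.506 × 0.447 = 0.2262.
T = exp(−0.2262) = 0.7976.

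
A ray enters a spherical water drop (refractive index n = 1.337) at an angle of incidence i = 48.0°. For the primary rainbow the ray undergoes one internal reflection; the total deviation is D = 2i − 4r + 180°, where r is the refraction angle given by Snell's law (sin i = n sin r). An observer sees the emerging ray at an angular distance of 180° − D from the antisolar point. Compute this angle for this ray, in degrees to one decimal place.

sin r = sin 48.0° / 1.337 = 0.7431/1.337 = 0.5558; r = 33.77°.
D = 2·48.0° − 4·33.77° + 180° = 96.00° − 135.07° + 180° = 140.93°.
Angle from antisolar point = 180° − D = 39.07°.

39.1°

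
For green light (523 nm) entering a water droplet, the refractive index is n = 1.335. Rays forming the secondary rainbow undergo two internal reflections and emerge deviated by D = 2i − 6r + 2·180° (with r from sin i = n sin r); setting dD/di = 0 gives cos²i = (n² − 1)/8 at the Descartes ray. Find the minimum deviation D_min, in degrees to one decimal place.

231.4°

cos²i = (1.78222 − 1)/8 = 0.09778; i = arccos(0.31269) = 71.778°.
sin r = sin 71.778°/1.335 = 0.71150; r = 45.357°.
D_min = 2·71.778° − 6·45.357° + 360° = 231.414°.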